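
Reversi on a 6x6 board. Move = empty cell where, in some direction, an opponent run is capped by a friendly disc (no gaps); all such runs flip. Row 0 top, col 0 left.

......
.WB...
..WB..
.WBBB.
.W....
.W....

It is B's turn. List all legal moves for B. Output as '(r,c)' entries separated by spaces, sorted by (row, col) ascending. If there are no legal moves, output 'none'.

(0,0): flips 2 -> legal
(0,1): no bracket -> illegal
(0,2): no bracket -> illegal
(1,0): flips 1 -> legal
(1,3): no bracket -> illegal
(2,0): no bracket -> illegal
(2,1): flips 1 -> legal
(3,0): flips 1 -> legal
(4,0): no bracket -> illegal
(4,2): no bracket -> illegal
(5,0): flips 1 -> legal
(5,2): no bracket -> illegal

Answer: (0,0) (1,0) (2,1) (3,0) (5,0)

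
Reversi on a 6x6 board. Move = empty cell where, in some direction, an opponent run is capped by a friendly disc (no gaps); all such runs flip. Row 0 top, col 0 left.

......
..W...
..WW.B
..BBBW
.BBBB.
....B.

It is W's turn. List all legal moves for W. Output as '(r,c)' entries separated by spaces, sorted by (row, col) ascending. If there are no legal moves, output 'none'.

Answer: (1,5) (3,1) (4,5) (5,0) (5,2) (5,3) (5,5)

Derivation:
(1,4): no bracket -> illegal
(1,5): flips 1 -> legal
(2,1): no bracket -> illegal
(2,4): no bracket -> illegal
(3,0): no bracket -> illegal
(3,1): flips 3 -> legal
(4,0): no bracket -> illegal
(4,5): flips 1 -> legal
(5,0): flips 2 -> legal
(5,1): no bracket -> illegal
(5,2): flips 2 -> legal
(5,3): flips 3 -> legal
(5,5): flips 2 -> legal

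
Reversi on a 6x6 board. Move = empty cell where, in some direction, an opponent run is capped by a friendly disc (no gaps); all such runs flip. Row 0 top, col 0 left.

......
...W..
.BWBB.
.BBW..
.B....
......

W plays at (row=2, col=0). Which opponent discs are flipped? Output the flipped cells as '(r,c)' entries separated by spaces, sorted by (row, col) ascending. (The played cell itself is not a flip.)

Answer: (2,1)

Derivation:
Dir NW: edge -> no flip
Dir N: first cell '.' (not opp) -> no flip
Dir NE: first cell '.' (not opp) -> no flip
Dir W: edge -> no flip
Dir E: opp run (2,1) capped by W -> flip
Dir SW: edge -> no flip
Dir S: first cell '.' (not opp) -> no flip
Dir SE: opp run (3,1), next='.' -> no flip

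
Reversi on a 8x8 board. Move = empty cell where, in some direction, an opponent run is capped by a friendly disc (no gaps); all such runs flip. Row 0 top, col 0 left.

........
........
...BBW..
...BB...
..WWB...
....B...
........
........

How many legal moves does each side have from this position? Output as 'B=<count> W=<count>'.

Answer: B=7 W=5

Derivation:
-- B to move --
(1,4): no bracket -> illegal
(1,5): no bracket -> illegal
(1,6): flips 1 -> legal
(2,6): flips 1 -> legal
(3,1): no bracket -> illegal
(3,2): flips 1 -> legal
(3,5): no bracket -> illegal
(3,6): no bracket -> illegal
(4,1): flips 2 -> legal
(5,1): flips 1 -> legal
(5,2): flips 1 -> legal
(5,3): flips 1 -> legal
B mobility = 7
-- W to move --
(1,2): no bracket -> illegal
(1,3): flips 2 -> legal
(1,4): no bracket -> illegal
(1,5): flips 2 -> legal
(2,2): flips 2 -> legal
(3,2): no bracket -> illegal
(3,5): no bracket -> illegal
(4,5): flips 1 -> legal
(5,3): no bracket -> illegal
(5,5): no bracket -> illegal
(6,3): no bracket -> illegal
(6,4): no bracket -> illegal
(6,5): flips 1 -> legal
W mobility = 5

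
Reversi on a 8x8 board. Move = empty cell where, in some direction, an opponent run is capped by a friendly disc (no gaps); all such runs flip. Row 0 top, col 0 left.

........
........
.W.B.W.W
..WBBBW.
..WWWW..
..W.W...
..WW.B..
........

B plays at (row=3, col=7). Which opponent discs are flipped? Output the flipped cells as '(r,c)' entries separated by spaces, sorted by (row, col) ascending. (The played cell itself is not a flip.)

Answer: (3,6)

Derivation:
Dir NW: first cell '.' (not opp) -> no flip
Dir N: opp run (2,7), next='.' -> no flip
Dir NE: edge -> no flip
Dir W: opp run (3,6) capped by B -> flip
Dir E: edge -> no flip
Dir SW: first cell '.' (not opp) -> no flip
Dir S: first cell '.' (not opp) -> no flip
Dir SE: edge -> no flip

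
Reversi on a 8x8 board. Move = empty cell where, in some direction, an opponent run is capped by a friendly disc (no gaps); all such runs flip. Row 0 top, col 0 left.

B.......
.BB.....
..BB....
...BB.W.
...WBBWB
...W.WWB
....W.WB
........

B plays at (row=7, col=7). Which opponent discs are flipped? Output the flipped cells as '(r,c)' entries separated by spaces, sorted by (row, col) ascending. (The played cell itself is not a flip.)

Answer: (5,5) (6,6)

Derivation:
Dir NW: opp run (6,6) (5,5) capped by B -> flip
Dir N: first cell 'B' (not opp) -> no flip
Dir NE: edge -> no flip
Dir W: first cell '.' (not opp) -> no flip
Dir E: edge -> no flip
Dir SW: edge -> no flip
Dir S: edge -> no flip
Dir SE: edge -> no flip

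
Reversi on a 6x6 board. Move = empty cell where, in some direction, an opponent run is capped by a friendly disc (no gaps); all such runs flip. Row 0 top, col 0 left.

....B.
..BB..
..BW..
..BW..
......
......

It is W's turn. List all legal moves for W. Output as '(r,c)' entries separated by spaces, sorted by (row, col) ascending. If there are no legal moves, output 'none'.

(0,1): flips 1 -> legal
(0,2): no bracket -> illegal
(0,3): flips 1 -> legal
(0,5): no bracket -> illegal
(1,1): flips 1 -> legal
(1,4): no bracket -> illegal
(1,5): no bracket -> illegal
(2,1): flips 1 -> legal
(2,4): no bracket -> illegal
(3,1): flips 1 -> legal
(4,1): flips 1 -> legal
(4,2): no bracket -> illegal
(4,3): no bracket -> illegal

Answer: (0,1) (0,3) (1,1) (2,1) (3,1) (4,1)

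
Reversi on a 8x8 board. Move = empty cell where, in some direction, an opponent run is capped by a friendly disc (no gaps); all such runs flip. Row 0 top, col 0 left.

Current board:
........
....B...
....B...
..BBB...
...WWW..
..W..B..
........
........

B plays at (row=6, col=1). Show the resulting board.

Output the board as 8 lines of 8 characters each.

Answer: ........
....B...
....B...
..BBB...
...BWW..
..B..B..
.B......
........

Derivation:
Place B at (6,1); scan 8 dirs for brackets.
Dir NW: first cell '.' (not opp) -> no flip
Dir N: first cell '.' (not opp) -> no flip
Dir NE: opp run (5,2) (4,3) capped by B -> flip
Dir W: first cell '.' (not opp) -> no flip
Dir E: first cell '.' (not opp) -> no flip
Dir SW: first cell '.' (not opp) -> no flip
Dir S: first cell '.' (not opp) -> no flip
Dir SE: first cell '.' (not opp) -> no flip
All flips: (4,3) (5,2)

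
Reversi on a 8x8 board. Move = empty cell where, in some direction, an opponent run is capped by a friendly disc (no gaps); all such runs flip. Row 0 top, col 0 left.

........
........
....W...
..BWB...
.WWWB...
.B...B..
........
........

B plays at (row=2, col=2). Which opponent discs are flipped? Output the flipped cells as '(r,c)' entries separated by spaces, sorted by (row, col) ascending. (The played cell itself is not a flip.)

Answer: (3,3)

Derivation:
Dir NW: first cell '.' (not opp) -> no flip
Dir N: first cell '.' (not opp) -> no flip
Dir NE: first cell '.' (not opp) -> no flip
Dir W: first cell '.' (not opp) -> no flip
Dir E: first cell '.' (not opp) -> no flip
Dir SW: first cell '.' (not opp) -> no flip
Dir S: first cell 'B' (not opp) -> no flip
Dir SE: opp run (3,3) capped by B -> flip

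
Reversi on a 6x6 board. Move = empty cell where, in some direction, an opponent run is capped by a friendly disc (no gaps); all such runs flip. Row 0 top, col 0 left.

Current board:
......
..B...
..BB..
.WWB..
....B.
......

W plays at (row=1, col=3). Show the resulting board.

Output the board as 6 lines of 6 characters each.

Place W at (1,3); scan 8 dirs for brackets.
Dir NW: first cell '.' (not opp) -> no flip
Dir N: first cell '.' (not opp) -> no flip
Dir NE: first cell '.' (not opp) -> no flip
Dir W: opp run (1,2), next='.' -> no flip
Dir E: first cell '.' (not opp) -> no flip
Dir SW: opp run (2,2) capped by W -> flip
Dir S: opp run (2,3) (3,3), next='.' -> no flip
Dir SE: first cell '.' (not opp) -> no flip
All flips: (2,2)

Answer: ......
..BW..
..WB..
.WWB..
....B.
......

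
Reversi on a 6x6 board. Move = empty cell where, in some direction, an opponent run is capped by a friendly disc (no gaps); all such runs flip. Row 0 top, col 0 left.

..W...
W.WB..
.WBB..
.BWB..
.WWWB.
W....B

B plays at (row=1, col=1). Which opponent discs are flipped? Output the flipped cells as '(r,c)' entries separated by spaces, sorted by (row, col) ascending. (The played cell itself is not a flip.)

Answer: (1,2) (2,1)

Derivation:
Dir NW: first cell '.' (not opp) -> no flip
Dir N: first cell '.' (not opp) -> no flip
Dir NE: opp run (0,2), next=edge -> no flip
Dir W: opp run (1,0), next=edge -> no flip
Dir E: opp run (1,2) capped by B -> flip
Dir SW: first cell '.' (not opp) -> no flip
Dir S: opp run (2,1) capped by B -> flip
Dir SE: first cell 'B' (not opp) -> no flip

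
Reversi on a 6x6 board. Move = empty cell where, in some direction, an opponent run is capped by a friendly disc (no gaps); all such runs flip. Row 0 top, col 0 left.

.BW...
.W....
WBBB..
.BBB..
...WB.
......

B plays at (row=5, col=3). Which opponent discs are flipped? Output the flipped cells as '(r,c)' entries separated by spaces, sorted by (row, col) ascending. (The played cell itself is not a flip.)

Answer: (4,3)

Derivation:
Dir NW: first cell '.' (not opp) -> no flip
Dir N: opp run (4,3) capped by B -> flip
Dir NE: first cell 'B' (not opp) -> no flip
Dir W: first cell '.' (not opp) -> no flip
Dir E: first cell '.' (not opp) -> no flip
Dir SW: edge -> no flip
Dir S: edge -> no flip
Dir SE: edge -> no flip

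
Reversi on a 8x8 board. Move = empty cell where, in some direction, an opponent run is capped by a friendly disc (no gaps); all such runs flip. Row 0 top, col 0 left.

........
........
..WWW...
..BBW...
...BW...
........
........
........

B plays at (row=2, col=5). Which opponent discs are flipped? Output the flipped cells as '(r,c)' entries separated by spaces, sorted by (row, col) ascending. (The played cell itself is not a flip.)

Dir NW: first cell '.' (not opp) -> no flip
Dir N: first cell '.' (not opp) -> no flip
Dir NE: first cell '.' (not opp) -> no flip
Dir W: opp run (2,4) (2,3) (2,2), next='.' -> no flip
Dir E: first cell '.' (not opp) -> no flip
Dir SW: opp run (3,4) capped by B -> flip
Dir S: first cell '.' (not opp) -> no flip
Dir SE: first cell '.' (not opp) -> no flip

Answer: (3,4)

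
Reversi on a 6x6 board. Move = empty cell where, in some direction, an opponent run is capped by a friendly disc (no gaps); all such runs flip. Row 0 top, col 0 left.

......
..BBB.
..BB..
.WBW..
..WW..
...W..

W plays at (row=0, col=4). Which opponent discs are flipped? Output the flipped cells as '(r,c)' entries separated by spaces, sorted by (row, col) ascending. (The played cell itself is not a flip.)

Answer: (1,3) (2,2)

Derivation:
Dir NW: edge -> no flip
Dir N: edge -> no flip
Dir NE: edge -> no flip
Dir W: first cell '.' (not opp) -> no flip
Dir E: first cell '.' (not opp) -> no flip
Dir SW: opp run (1,3) (2,2) capped by W -> flip
Dir S: opp run (1,4), next='.' -> no flip
Dir SE: first cell '.' (not opp) -> no flip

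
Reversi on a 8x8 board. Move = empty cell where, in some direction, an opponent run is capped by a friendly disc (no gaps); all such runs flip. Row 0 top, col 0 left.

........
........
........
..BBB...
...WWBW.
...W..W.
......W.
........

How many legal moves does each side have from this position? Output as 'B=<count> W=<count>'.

-- B to move --
(3,5): no bracket -> illegal
(3,6): no bracket -> illegal
(3,7): no bracket -> illegal
(4,2): flips 2 -> legal
(4,7): flips 1 -> legal
(5,2): flips 1 -> legal
(5,4): flips 2 -> legal
(5,5): flips 1 -> legal
(5,7): no bracket -> illegal
(6,2): no bracket -> illegal
(6,3): flips 2 -> legal
(6,4): no bracket -> illegal
(6,5): no bracket -> illegal
(6,7): flips 1 -> legal
(7,5): no bracket -> illegal
(7,6): no bracket -> illegal
(7,7): no bracket -> illegal
B mobility = 7
-- W to move --
(2,1): flips 1 -> legal
(2,2): flips 1 -> legal
(2,3): flips 3 -> legal
(2,4): flips 1 -> legal
(2,5): flips 1 -> legal
(3,1): no bracket -> illegal
(3,5): no bracket -> illegal
(3,6): no bracket -> illegal
(4,1): no bracket -> illegal
(4,2): no bracket -> illegal
(5,4): no bracket -> illegal
(5,5): no bracket -> illegal
W mobility = 5

Answer: B=7 W=5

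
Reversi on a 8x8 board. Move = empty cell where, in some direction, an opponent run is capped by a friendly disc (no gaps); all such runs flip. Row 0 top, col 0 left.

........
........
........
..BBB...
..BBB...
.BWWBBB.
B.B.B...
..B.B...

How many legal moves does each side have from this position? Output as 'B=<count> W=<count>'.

-- B to move --
(4,1): no bracket -> illegal
(6,1): flips 1 -> legal
(6,3): flips 1 -> legal
B mobility = 2
-- W to move --
(2,1): no bracket -> illegal
(2,2): flips 2 -> legal
(2,3): flips 2 -> legal
(2,4): no bracket -> illegal
(2,5): flips 2 -> legal
(3,1): flips 1 -> legal
(3,5): flips 1 -> legal
(4,0): no bracket -> illegal
(4,1): no bracket -> illegal
(4,5): no bracket -> illegal
(4,6): no bracket -> illegal
(4,7): no bracket -> illegal
(5,0): flips 1 -> legal
(5,7): flips 3 -> legal
(6,1): no bracket -> illegal
(6,3): no bracket -> illegal
(6,5): no bracket -> illegal
(6,6): no bracket -> illegal
(6,7): no bracket -> illegal
(7,0): no bracket -> illegal
(7,1): flips 1 -> legal
(7,3): no bracket -> illegal
(7,5): flips 1 -> legal
W mobility = 9

Answer: B=2 W=9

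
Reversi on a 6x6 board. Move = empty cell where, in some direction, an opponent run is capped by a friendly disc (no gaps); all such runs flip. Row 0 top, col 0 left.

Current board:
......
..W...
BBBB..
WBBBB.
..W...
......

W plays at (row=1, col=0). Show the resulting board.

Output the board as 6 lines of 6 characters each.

Answer: ......
W.W...
WBBB..
WBBBB.
..W...
......

Derivation:
Place W at (1,0); scan 8 dirs for brackets.
Dir NW: edge -> no flip
Dir N: first cell '.' (not opp) -> no flip
Dir NE: first cell '.' (not opp) -> no flip
Dir W: edge -> no flip
Dir E: first cell '.' (not opp) -> no flip
Dir SW: edge -> no flip
Dir S: opp run (2,0) capped by W -> flip
Dir SE: opp run (2,1) (3,2), next='.' -> no flip
All flips: (2,0)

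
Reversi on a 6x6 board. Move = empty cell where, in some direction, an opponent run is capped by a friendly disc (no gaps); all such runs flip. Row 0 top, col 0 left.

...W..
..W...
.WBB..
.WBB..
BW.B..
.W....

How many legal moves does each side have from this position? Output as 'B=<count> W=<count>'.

Answer: B=7 W=6

Derivation:
-- B to move --
(0,1): flips 1 -> legal
(0,2): flips 1 -> legal
(0,4): no bracket -> illegal
(1,0): flips 1 -> legal
(1,1): no bracket -> illegal
(1,3): no bracket -> illegal
(1,4): no bracket -> illegal
(2,0): flips 1 -> legal
(3,0): flips 1 -> legal
(4,2): flips 1 -> legal
(5,0): flips 1 -> legal
(5,2): no bracket -> illegal
B mobility = 7
-- W to move --
(1,1): no bracket -> illegal
(1,3): flips 1 -> legal
(1,4): flips 2 -> legal
(2,4): flips 2 -> legal
(3,0): no bracket -> illegal
(3,4): flips 3 -> legal
(4,2): flips 2 -> legal
(4,4): no bracket -> illegal
(5,0): no bracket -> illegal
(5,2): no bracket -> illegal
(5,3): no bracket -> illegal
(5,4): flips 2 -> legal
W mobility = 6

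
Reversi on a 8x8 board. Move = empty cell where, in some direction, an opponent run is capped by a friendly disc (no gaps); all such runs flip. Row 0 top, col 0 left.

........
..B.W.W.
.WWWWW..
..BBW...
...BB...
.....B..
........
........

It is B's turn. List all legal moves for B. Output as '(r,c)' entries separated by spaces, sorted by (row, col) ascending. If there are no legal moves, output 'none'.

Answer: (0,4) (0,5) (0,7) (1,0) (1,1) (1,3) (1,5) (3,0) (3,5) (4,5)

Derivation:
(0,3): no bracket -> illegal
(0,4): flips 3 -> legal
(0,5): flips 2 -> legal
(0,6): no bracket -> illegal
(0,7): flips 3 -> legal
(1,0): flips 1 -> legal
(1,1): flips 1 -> legal
(1,3): flips 1 -> legal
(1,5): flips 1 -> legal
(1,7): no bracket -> illegal
(2,0): no bracket -> illegal
(2,6): no bracket -> illegal
(2,7): no bracket -> illegal
(3,0): flips 1 -> legal
(3,1): no bracket -> illegal
(3,5): flips 1 -> legal
(3,6): no bracket -> illegal
(4,5): flips 2 -> legal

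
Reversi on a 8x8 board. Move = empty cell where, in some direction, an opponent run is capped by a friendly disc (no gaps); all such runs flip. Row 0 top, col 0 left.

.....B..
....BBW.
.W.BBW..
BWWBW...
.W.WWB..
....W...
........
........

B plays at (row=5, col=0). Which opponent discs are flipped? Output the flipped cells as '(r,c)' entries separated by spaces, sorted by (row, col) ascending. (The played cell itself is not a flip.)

Answer: (3,2) (4,1)

Derivation:
Dir NW: edge -> no flip
Dir N: first cell '.' (not opp) -> no flip
Dir NE: opp run (4,1) (3,2) capped by B -> flip
Dir W: edge -> no flip
Dir E: first cell '.' (not opp) -> no flip
Dir SW: edge -> no flip
Dir S: first cell '.' (not opp) -> no flip
Dir SE: first cell '.' (not opp) -> no flip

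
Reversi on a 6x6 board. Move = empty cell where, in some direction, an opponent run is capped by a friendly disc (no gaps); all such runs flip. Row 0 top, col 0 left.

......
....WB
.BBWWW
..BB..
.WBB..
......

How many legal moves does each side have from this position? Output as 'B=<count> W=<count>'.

Answer: B=5 W=5

Derivation:
-- B to move --
(0,3): no bracket -> illegal
(0,4): no bracket -> illegal
(0,5): flips 2 -> legal
(1,2): no bracket -> illegal
(1,3): flips 2 -> legal
(3,0): no bracket -> illegal
(3,1): no bracket -> illegal
(3,4): no bracket -> illegal
(3,5): flips 1 -> legal
(4,0): flips 1 -> legal
(5,0): flips 1 -> legal
(5,1): no bracket -> illegal
(5,2): no bracket -> illegal
B mobility = 5
-- W to move --
(0,4): no bracket -> illegal
(0,5): flips 1 -> legal
(1,0): no bracket -> illegal
(1,1): no bracket -> illegal
(1,2): no bracket -> illegal
(1,3): no bracket -> illegal
(2,0): flips 2 -> legal
(3,0): no bracket -> illegal
(3,1): no bracket -> illegal
(3,4): no bracket -> illegal
(4,4): flips 2 -> legal
(5,1): flips 2 -> legal
(5,2): no bracket -> illegal
(5,3): flips 2 -> legal
(5,4): no bracket -> illegal
W mobility = 5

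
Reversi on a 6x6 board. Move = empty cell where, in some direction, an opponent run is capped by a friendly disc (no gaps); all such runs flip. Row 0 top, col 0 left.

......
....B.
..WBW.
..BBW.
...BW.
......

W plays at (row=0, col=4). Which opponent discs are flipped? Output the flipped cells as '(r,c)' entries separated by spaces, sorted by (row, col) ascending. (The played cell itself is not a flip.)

Answer: (1,4)

Derivation:
Dir NW: edge -> no flip
Dir N: edge -> no flip
Dir NE: edge -> no flip
Dir W: first cell '.' (not opp) -> no flip
Dir E: first cell '.' (not opp) -> no flip
Dir SW: first cell '.' (not opp) -> no flip
Dir S: opp run (1,4) capped by W -> flip
Dir SE: first cell '.' (not opp) -> no flip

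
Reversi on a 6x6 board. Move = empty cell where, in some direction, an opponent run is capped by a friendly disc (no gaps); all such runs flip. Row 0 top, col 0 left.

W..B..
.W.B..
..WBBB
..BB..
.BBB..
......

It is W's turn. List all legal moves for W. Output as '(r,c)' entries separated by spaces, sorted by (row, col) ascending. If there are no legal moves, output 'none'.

(0,2): no bracket -> illegal
(0,4): flips 1 -> legal
(1,2): no bracket -> illegal
(1,4): no bracket -> illegal
(1,5): no bracket -> illegal
(2,1): no bracket -> illegal
(3,0): no bracket -> illegal
(3,1): no bracket -> illegal
(3,4): no bracket -> illegal
(3,5): no bracket -> illegal
(4,0): no bracket -> illegal
(4,4): flips 1 -> legal
(5,0): no bracket -> illegal
(5,1): no bracket -> illegal
(5,2): flips 2 -> legal
(5,3): no bracket -> illegal
(5,4): no bracket -> illegal

Answer: (0,4) (4,4) (5,2)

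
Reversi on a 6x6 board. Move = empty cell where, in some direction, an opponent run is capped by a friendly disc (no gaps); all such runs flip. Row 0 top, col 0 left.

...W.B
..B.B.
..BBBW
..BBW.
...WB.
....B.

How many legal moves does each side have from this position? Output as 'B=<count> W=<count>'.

-- B to move --
(0,2): no bracket -> illegal
(0,4): no bracket -> illegal
(1,3): no bracket -> illegal
(1,5): no bracket -> illegal
(3,5): flips 1 -> legal
(4,2): flips 1 -> legal
(4,5): flips 1 -> legal
(5,2): no bracket -> illegal
(5,3): flips 1 -> legal
B mobility = 4
-- W to move --
(0,1): flips 2 -> legal
(0,2): no bracket -> illegal
(0,4): flips 2 -> legal
(1,1): no bracket -> illegal
(1,3): flips 2 -> legal
(1,5): no bracket -> illegal
(2,1): flips 5 -> legal
(3,1): flips 2 -> legal
(3,5): no bracket -> illegal
(4,1): no bracket -> illegal
(4,2): no bracket -> illegal
(4,5): flips 1 -> legal
(5,3): no bracket -> illegal
(5,5): no bracket -> illegal
W mobility = 6

Answer: B=4 W=6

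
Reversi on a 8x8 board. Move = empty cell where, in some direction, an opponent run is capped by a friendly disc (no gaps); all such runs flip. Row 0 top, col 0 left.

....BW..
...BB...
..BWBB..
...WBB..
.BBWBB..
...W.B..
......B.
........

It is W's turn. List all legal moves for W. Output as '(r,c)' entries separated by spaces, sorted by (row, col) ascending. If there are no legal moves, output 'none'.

(0,2): no bracket -> illegal
(0,3): flips 2 -> legal
(1,1): flips 1 -> legal
(1,2): no bracket -> illegal
(1,5): flips 1 -> legal
(1,6): flips 2 -> legal
(2,1): flips 1 -> legal
(2,6): flips 4 -> legal
(3,0): no bracket -> illegal
(3,1): flips 1 -> legal
(3,2): no bracket -> illegal
(3,6): flips 2 -> legal
(4,0): flips 2 -> legal
(4,6): flips 2 -> legal
(5,0): no bracket -> illegal
(5,1): flips 1 -> legal
(5,2): no bracket -> illegal
(5,4): no bracket -> illegal
(5,6): flips 2 -> legal
(5,7): no bracket -> illegal
(6,4): no bracket -> illegal
(6,5): no bracket -> illegal
(6,7): no bracket -> illegal
(7,5): no bracket -> illegal
(7,6): no bracket -> illegal
(7,7): flips 3 -> legal

Answer: (0,3) (1,1) (1,5) (1,6) (2,1) (2,6) (3,1) (3,6) (4,0) (4,6) (5,1) (5,6) (7,7)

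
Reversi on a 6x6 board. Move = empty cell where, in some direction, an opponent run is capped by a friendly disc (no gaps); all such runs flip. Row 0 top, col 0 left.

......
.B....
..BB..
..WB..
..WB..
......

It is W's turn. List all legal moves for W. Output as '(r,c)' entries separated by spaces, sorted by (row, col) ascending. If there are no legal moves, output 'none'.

Answer: (1,2) (1,4) (2,4) (3,4) (4,4) (5,4)

Derivation:
(0,0): no bracket -> illegal
(0,1): no bracket -> illegal
(0,2): no bracket -> illegal
(1,0): no bracket -> illegal
(1,2): flips 1 -> legal
(1,3): no bracket -> illegal
(1,4): flips 1 -> legal
(2,0): no bracket -> illegal
(2,1): no bracket -> illegal
(2,4): flips 1 -> legal
(3,1): no bracket -> illegal
(3,4): flips 1 -> legal
(4,4): flips 1 -> legal
(5,2): no bracket -> illegal
(5,3): no bracket -> illegal
(5,4): flips 1 -> legal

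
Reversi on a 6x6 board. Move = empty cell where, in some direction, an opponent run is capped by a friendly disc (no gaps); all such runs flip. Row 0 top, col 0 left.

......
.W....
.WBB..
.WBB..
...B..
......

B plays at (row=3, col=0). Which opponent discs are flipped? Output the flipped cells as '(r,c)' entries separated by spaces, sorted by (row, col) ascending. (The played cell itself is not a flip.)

Dir NW: edge -> no flip
Dir N: first cell '.' (not opp) -> no flip
Dir NE: opp run (2,1), next='.' -> no flip
Dir W: edge -> no flip
Dir E: opp run (3,1) capped by B -> flip
Dir SW: edge -> no flip
Dir S: first cell '.' (not opp) -> no flip
Dir SE: first cell '.' (not opp) -> no flip

Answer: (3,1)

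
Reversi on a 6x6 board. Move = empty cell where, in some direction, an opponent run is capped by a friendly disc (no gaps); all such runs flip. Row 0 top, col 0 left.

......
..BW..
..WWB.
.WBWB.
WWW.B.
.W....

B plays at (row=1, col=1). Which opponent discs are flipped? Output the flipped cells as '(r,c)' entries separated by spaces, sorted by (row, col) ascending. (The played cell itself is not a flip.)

Answer: (2,2) (3,3)

Derivation:
Dir NW: first cell '.' (not opp) -> no flip
Dir N: first cell '.' (not opp) -> no flip
Dir NE: first cell '.' (not opp) -> no flip
Dir W: first cell '.' (not opp) -> no flip
Dir E: first cell 'B' (not opp) -> no flip
Dir SW: first cell '.' (not opp) -> no flip
Dir S: first cell '.' (not opp) -> no flip
Dir SE: opp run (2,2) (3,3) capped by B -> flip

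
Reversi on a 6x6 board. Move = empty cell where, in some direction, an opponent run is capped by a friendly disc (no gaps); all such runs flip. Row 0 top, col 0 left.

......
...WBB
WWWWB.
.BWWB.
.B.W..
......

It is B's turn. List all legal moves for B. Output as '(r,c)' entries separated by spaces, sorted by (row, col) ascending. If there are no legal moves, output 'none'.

Answer: (0,2) (0,4) (1,1) (1,2) (4,2) (5,2)

Derivation:
(0,2): flips 1 -> legal
(0,3): no bracket -> illegal
(0,4): flips 2 -> legal
(1,0): no bracket -> illegal
(1,1): flips 1 -> legal
(1,2): flips 2 -> legal
(3,0): no bracket -> illegal
(4,2): flips 1 -> legal
(4,4): no bracket -> illegal
(5,2): flips 1 -> legal
(5,3): no bracket -> illegal
(5,4): no bracket -> illegal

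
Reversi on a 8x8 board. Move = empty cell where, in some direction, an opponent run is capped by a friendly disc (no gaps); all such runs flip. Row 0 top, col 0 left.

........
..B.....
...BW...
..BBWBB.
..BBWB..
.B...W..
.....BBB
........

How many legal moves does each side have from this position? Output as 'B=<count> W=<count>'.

Answer: B=4 W=13

Derivation:
-- B to move --
(1,3): flips 1 -> legal
(1,4): no bracket -> illegal
(1,5): flips 1 -> legal
(2,5): flips 2 -> legal
(4,6): no bracket -> illegal
(5,3): flips 1 -> legal
(5,4): no bracket -> illegal
(5,6): no bracket -> illegal
(6,4): no bracket -> illegal
B mobility = 4
-- W to move --
(0,1): flips 2 -> legal
(0,2): no bracket -> illegal
(0,3): no bracket -> illegal
(1,1): no bracket -> illegal
(1,3): no bracket -> illegal
(1,4): no bracket -> illegal
(2,1): no bracket -> illegal
(2,2): flips 2 -> legal
(2,5): flips 2 -> legal
(2,6): flips 1 -> legal
(2,7): no bracket -> illegal
(3,1): flips 2 -> legal
(3,7): flips 2 -> legal
(4,0): no bracket -> illegal
(4,1): flips 2 -> legal
(4,6): flips 2 -> legal
(4,7): no bracket -> illegal
(5,0): no bracket -> illegal
(5,2): flips 1 -> legal
(5,3): no bracket -> illegal
(5,4): no bracket -> illegal
(5,6): flips 1 -> legal
(5,7): no bracket -> illegal
(6,0): flips 3 -> legal
(6,1): no bracket -> illegal
(6,2): no bracket -> illegal
(6,4): no bracket -> illegal
(7,4): no bracket -> illegal
(7,5): flips 1 -> legal
(7,6): no bracket -> illegal
(7,7): flips 1 -> legal
W mobility = 13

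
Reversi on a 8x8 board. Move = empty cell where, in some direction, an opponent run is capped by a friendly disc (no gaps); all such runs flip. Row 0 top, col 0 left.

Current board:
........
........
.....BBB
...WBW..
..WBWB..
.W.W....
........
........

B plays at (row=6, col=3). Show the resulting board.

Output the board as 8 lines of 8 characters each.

Place B at (6,3); scan 8 dirs for brackets.
Dir NW: first cell '.' (not opp) -> no flip
Dir N: opp run (5,3) capped by B -> flip
Dir NE: first cell '.' (not opp) -> no flip
Dir W: first cell '.' (not opp) -> no flip
Dir E: first cell '.' (not opp) -> no flip
Dir SW: first cell '.' (not opp) -> no flip
Dir S: first cell '.' (not opp) -> no flip
Dir SE: first cell '.' (not opp) -> no flip
All flips: (5,3)

Answer: ........
........
.....BBB
...WBW..
..WBWB..
.W.B....
...B....
........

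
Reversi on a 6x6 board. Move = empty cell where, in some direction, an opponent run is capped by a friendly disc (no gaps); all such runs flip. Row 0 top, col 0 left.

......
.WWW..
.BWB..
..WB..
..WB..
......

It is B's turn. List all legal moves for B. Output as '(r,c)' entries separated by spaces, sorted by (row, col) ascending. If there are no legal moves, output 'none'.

(0,0): flips 2 -> legal
(0,1): flips 2 -> legal
(0,2): no bracket -> illegal
(0,3): flips 2 -> legal
(0,4): no bracket -> illegal
(1,0): no bracket -> illegal
(1,4): no bracket -> illegal
(2,0): no bracket -> illegal
(2,4): no bracket -> illegal
(3,1): flips 1 -> legal
(4,1): flips 2 -> legal
(5,1): flips 1 -> legal
(5,2): no bracket -> illegal
(5,3): no bracket -> illegal

Answer: (0,0) (0,1) (0,3) (3,1) (4,1) (5,1)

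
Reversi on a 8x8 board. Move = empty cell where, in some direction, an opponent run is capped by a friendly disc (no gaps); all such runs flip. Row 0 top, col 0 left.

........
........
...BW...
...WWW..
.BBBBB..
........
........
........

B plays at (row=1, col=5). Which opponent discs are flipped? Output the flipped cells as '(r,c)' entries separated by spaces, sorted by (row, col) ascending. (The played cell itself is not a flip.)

Dir NW: first cell '.' (not opp) -> no flip
Dir N: first cell '.' (not opp) -> no flip
Dir NE: first cell '.' (not opp) -> no flip
Dir W: first cell '.' (not opp) -> no flip
Dir E: first cell '.' (not opp) -> no flip
Dir SW: opp run (2,4) (3,3) capped by B -> flip
Dir S: first cell '.' (not opp) -> no flip
Dir SE: first cell '.' (not opp) -> no flip

Answer: (2,4) (3,3)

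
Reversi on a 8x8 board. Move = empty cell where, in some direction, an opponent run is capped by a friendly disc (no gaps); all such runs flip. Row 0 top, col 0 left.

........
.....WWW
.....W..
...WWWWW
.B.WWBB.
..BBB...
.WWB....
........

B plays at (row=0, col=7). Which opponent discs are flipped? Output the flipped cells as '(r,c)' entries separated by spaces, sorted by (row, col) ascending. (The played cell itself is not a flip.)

Dir NW: edge -> no flip
Dir N: edge -> no flip
Dir NE: edge -> no flip
Dir W: first cell '.' (not opp) -> no flip
Dir E: edge -> no flip
Dir SW: opp run (1,6) (2,5) (3,4) (4,3) capped by B -> flip
Dir S: opp run (1,7), next='.' -> no flip
Dir SE: edge -> no flip

Answer: (1,6) (2,5) (3,4) (4,3)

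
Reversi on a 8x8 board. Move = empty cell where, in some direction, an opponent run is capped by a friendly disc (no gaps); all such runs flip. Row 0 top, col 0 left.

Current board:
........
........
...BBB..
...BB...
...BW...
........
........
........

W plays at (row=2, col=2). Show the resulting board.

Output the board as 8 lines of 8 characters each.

Place W at (2,2); scan 8 dirs for brackets.
Dir NW: first cell '.' (not opp) -> no flip
Dir N: first cell '.' (not opp) -> no flip
Dir NE: first cell '.' (not opp) -> no flip
Dir W: first cell '.' (not opp) -> no flip
Dir E: opp run (2,3) (2,4) (2,5), next='.' -> no flip
Dir SW: first cell '.' (not opp) -> no flip
Dir S: first cell '.' (not opp) -> no flip
Dir SE: opp run (3,3) capped by W -> flip
All flips: (3,3)

Answer: ........
........
..WBBB..
...WB...
...BW...
........
........
........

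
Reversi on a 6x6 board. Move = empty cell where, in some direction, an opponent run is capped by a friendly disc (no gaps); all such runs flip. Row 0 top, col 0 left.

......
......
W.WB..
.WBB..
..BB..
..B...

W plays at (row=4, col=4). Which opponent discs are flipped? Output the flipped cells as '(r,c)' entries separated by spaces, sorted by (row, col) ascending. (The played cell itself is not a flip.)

Dir NW: opp run (3,3) capped by W -> flip
Dir N: first cell '.' (not opp) -> no flip
Dir NE: first cell '.' (not opp) -> no flip
Dir W: opp run (4,3) (4,2), next='.' -> no flip
Dir E: first cell '.' (not opp) -> no flip
Dir SW: first cell '.' (not opp) -> no flip
Dir S: first cell '.' (not opp) -> no flip
Dir SE: first cell '.' (not opp) -> no flip

Answer: (3,3)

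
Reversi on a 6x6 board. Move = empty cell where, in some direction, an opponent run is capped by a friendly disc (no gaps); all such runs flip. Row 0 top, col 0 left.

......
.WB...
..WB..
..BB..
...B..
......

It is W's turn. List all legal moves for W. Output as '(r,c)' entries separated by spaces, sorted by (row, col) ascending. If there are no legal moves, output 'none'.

Answer: (0,2) (1,3) (2,4) (4,2) (4,4)

Derivation:
(0,1): no bracket -> illegal
(0,2): flips 1 -> legal
(0,3): no bracket -> illegal
(1,3): flips 1 -> legal
(1,4): no bracket -> illegal
(2,1): no bracket -> illegal
(2,4): flips 1 -> legal
(3,1): no bracket -> illegal
(3,4): no bracket -> illegal
(4,1): no bracket -> illegal
(4,2): flips 1 -> legal
(4,4): flips 1 -> legal
(5,2): no bracket -> illegal
(5,3): no bracket -> illegal
(5,4): no bracket -> illegal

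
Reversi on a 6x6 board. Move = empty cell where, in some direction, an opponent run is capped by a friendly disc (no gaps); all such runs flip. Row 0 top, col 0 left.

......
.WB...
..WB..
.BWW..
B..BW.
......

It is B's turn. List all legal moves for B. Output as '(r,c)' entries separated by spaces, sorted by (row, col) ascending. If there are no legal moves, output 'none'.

(0,0): no bracket -> illegal
(0,1): no bracket -> illegal
(0,2): no bracket -> illegal
(1,0): flips 1 -> legal
(1,3): flips 1 -> legal
(2,0): no bracket -> illegal
(2,1): flips 2 -> legal
(2,4): no bracket -> illegal
(3,4): flips 2 -> legal
(3,5): no bracket -> illegal
(4,1): flips 1 -> legal
(4,2): flips 2 -> legal
(4,5): flips 1 -> legal
(5,3): no bracket -> illegal
(5,4): no bracket -> illegal
(5,5): no bracket -> illegal

Answer: (1,0) (1,3) (2,1) (3,4) (4,1) (4,2) (4,5)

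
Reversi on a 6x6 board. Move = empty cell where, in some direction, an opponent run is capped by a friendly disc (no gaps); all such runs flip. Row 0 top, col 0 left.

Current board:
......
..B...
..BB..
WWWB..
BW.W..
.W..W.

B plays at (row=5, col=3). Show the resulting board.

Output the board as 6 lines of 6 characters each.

Answer: ......
..B...
..BB..
WWWB..
BW.B..
.W.BW.

Derivation:
Place B at (5,3); scan 8 dirs for brackets.
Dir NW: first cell '.' (not opp) -> no flip
Dir N: opp run (4,3) capped by B -> flip
Dir NE: first cell '.' (not opp) -> no flip
Dir W: first cell '.' (not opp) -> no flip
Dir E: opp run (5,4), next='.' -> no flip
Dir SW: edge -> no flip
Dir S: edge -> no flip
Dir SE: edge -> no flip
All flips: (4,3)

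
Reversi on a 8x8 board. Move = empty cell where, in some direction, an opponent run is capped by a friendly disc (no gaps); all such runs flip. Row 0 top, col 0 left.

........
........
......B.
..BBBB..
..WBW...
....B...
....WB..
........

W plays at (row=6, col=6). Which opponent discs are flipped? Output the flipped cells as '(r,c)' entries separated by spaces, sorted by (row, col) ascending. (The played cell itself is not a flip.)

Dir NW: first cell '.' (not opp) -> no flip
Dir N: first cell '.' (not opp) -> no flip
Dir NE: first cell '.' (not opp) -> no flip
Dir W: opp run (6,5) capped by W -> flip
Dir E: first cell '.' (not opp) -> no flip
Dir SW: first cell '.' (not opp) -> no flip
Dir S: first cell '.' (not opp) -> no flip
Dir SE: first cell '.' (not opp) -> no flip

Answer: (6,5)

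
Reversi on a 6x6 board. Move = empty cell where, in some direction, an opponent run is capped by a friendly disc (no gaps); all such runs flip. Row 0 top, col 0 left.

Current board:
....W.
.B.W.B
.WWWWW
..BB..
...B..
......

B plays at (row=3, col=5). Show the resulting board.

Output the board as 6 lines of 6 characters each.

Place B at (3,5); scan 8 dirs for brackets.
Dir NW: opp run (2,4) (1,3), next='.' -> no flip
Dir N: opp run (2,5) capped by B -> flip
Dir NE: edge -> no flip
Dir W: first cell '.' (not opp) -> no flip
Dir E: edge -> no flip
Dir SW: first cell '.' (not opp) -> no flip
Dir S: first cell '.' (not opp) -> no flip
Dir SE: edge -> no flip
All flips: (2,5)

Answer: ....W.
.B.W.B
.WWWWB
..BB.B
...B..
......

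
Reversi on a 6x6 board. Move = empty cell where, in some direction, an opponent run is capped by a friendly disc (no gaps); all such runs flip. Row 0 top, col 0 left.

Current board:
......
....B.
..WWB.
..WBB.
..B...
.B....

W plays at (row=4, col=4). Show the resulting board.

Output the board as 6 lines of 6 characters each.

Answer: ......
....B.
..WWB.
..WWB.
..B.W.
.B....

Derivation:
Place W at (4,4); scan 8 dirs for brackets.
Dir NW: opp run (3,3) capped by W -> flip
Dir N: opp run (3,4) (2,4) (1,4), next='.' -> no flip
Dir NE: first cell '.' (not opp) -> no flip
Dir W: first cell '.' (not opp) -> no flip
Dir E: first cell '.' (not opp) -> no flip
Dir SW: first cell '.' (not opp) -> no flip
Dir S: first cell '.' (not opp) -> no flip
Dir SE: first cell '.' (not opp) -> no flip
All flips: (3,3)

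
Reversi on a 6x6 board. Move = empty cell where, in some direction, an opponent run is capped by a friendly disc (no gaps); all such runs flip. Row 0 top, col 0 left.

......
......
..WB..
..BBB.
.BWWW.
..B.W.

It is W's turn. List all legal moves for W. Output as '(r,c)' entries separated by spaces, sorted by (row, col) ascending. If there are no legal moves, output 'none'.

(1,2): no bracket -> illegal
(1,3): flips 2 -> legal
(1,4): no bracket -> illegal
(2,1): flips 1 -> legal
(2,4): flips 3 -> legal
(2,5): flips 1 -> legal
(3,0): no bracket -> illegal
(3,1): no bracket -> illegal
(3,5): no bracket -> illegal
(4,0): flips 1 -> legal
(4,5): no bracket -> illegal
(5,0): no bracket -> illegal
(5,1): no bracket -> illegal
(5,3): no bracket -> illegal

Answer: (1,3) (2,1) (2,4) (2,5) (4,0)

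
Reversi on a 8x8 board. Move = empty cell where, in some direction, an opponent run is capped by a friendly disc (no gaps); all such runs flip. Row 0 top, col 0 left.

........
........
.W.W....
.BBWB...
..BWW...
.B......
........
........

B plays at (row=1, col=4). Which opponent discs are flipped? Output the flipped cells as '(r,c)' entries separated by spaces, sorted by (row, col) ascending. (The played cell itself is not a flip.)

Answer: (2,3)

Derivation:
Dir NW: first cell '.' (not opp) -> no flip
Dir N: first cell '.' (not opp) -> no flip
Dir NE: first cell '.' (not opp) -> no flip
Dir W: first cell '.' (not opp) -> no flip
Dir E: first cell '.' (not opp) -> no flip
Dir SW: opp run (2,3) capped by B -> flip
Dir S: first cell '.' (not opp) -> no flip
Dir SE: first cell '.' (not opp) -> no flip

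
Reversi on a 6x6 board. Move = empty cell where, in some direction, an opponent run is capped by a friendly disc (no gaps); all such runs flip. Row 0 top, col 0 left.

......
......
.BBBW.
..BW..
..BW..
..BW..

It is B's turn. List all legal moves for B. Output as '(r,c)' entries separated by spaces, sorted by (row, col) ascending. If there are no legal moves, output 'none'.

Answer: (1,5) (2,5) (3,4) (4,4) (5,4)

Derivation:
(1,3): no bracket -> illegal
(1,4): no bracket -> illegal
(1,5): flips 2 -> legal
(2,5): flips 1 -> legal
(3,4): flips 2 -> legal
(3,5): no bracket -> illegal
(4,4): flips 2 -> legal
(5,4): flips 2 -> legal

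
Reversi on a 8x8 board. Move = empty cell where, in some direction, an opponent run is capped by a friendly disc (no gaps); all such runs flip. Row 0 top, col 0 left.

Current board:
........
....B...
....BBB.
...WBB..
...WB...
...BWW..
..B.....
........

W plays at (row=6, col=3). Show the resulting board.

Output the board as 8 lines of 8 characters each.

Answer: ........
....B...
....BBB.
...WBB..
...WB...
...WWW..
..BW....
........

Derivation:
Place W at (6,3); scan 8 dirs for brackets.
Dir NW: first cell '.' (not opp) -> no flip
Dir N: opp run (5,3) capped by W -> flip
Dir NE: first cell 'W' (not opp) -> no flip
Dir W: opp run (6,2), next='.' -> no flip
Dir E: first cell '.' (not opp) -> no flip
Dir SW: first cell '.' (not opp) -> no flip
Dir S: first cell '.' (not opp) -> no flip
Dir SE: first cell '.' (not opp) -> no flip
All flips: (5,3)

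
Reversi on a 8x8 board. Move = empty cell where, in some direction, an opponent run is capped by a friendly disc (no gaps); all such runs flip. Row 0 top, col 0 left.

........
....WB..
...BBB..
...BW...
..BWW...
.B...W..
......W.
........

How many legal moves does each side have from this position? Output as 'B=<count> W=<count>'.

Answer: B=10 W=7

Derivation:
-- B to move --
(0,3): flips 1 -> legal
(0,4): flips 1 -> legal
(0,5): flips 1 -> legal
(1,3): flips 1 -> legal
(3,2): no bracket -> illegal
(3,5): flips 1 -> legal
(4,5): flips 3 -> legal
(4,6): no bracket -> illegal
(5,2): flips 2 -> legal
(5,3): flips 1 -> legal
(5,4): flips 2 -> legal
(5,6): no bracket -> illegal
(5,7): no bracket -> illegal
(6,4): no bracket -> illegal
(6,5): no bracket -> illegal
(6,7): no bracket -> illegal
(7,5): no bracket -> illegal
(7,6): no bracket -> illegal
(7,7): flips 3 -> legal
B mobility = 10
-- W to move --
(0,4): no bracket -> illegal
(0,5): no bracket -> illegal
(0,6): no bracket -> illegal
(1,2): flips 1 -> legal
(1,3): flips 2 -> legal
(1,6): flips 2 -> legal
(2,2): flips 1 -> legal
(2,6): no bracket -> illegal
(3,1): no bracket -> illegal
(3,2): flips 2 -> legal
(3,5): no bracket -> illegal
(3,6): flips 1 -> legal
(4,0): no bracket -> illegal
(4,1): flips 1 -> legal
(5,0): no bracket -> illegal
(5,2): no bracket -> illegal
(5,3): no bracket -> illegal
(6,0): no bracket -> illegal
(6,1): no bracket -> illegal
(6,2): no bracket -> illegal
W mobility = 7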